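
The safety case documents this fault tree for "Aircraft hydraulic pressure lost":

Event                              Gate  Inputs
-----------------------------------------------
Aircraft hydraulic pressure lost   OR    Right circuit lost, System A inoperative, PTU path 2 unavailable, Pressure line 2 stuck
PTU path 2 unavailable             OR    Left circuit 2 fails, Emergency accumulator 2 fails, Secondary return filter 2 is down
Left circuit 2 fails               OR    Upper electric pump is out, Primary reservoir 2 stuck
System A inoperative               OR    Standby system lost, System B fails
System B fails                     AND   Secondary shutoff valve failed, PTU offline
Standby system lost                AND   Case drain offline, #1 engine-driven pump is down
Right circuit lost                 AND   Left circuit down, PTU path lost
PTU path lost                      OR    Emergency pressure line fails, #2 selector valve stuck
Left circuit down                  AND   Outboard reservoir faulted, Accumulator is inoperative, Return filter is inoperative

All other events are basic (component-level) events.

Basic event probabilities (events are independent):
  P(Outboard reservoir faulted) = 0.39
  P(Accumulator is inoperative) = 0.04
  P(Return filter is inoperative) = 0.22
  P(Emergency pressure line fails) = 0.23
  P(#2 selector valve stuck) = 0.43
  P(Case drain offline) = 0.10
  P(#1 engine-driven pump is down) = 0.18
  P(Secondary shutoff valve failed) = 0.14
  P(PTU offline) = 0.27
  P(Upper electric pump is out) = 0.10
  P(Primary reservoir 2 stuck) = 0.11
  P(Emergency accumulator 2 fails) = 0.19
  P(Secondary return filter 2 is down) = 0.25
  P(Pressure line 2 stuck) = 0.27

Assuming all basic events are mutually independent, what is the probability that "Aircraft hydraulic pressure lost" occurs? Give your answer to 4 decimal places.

P(Left circuit down) [AND] = 0.39 × 0.04 × 0.22 = 0.003432
P(PTU path lost) [OR] = 1 − (1−0.23) × (1−0.43) = 0.561100
P(Right circuit lost) [AND] = 0.003432 × 0.561100 = 0.001926
P(Standby system lost) [AND] = 0.10 × 0.18 = 0.018000
P(System B fails) [AND] = 0.14 × 0.27 = 0.037800
P(System A inoperative) [OR] = 1 − (1−0.018000) × (1−0.037800) = 0.055120
P(Left circuit 2 fails) [OR] = 1 − (1−0.10) × (1−0.11) = 0.199000
P(PTU path 2 unavailable) [OR] = 1 − (1−0.199000) × (1−0.19) × (1−0.25) = 0.513393
P(Aircraft hydraulic pressure lost) [OR] = 1 − (1−0.001926) × (1−0.055120) × (1−0.513393) × (1−0.27) = 0.665003
Rounded to 4 decimal places: P(Aircraft hydraulic pressure lost) ≈ 0.6650.

0.6650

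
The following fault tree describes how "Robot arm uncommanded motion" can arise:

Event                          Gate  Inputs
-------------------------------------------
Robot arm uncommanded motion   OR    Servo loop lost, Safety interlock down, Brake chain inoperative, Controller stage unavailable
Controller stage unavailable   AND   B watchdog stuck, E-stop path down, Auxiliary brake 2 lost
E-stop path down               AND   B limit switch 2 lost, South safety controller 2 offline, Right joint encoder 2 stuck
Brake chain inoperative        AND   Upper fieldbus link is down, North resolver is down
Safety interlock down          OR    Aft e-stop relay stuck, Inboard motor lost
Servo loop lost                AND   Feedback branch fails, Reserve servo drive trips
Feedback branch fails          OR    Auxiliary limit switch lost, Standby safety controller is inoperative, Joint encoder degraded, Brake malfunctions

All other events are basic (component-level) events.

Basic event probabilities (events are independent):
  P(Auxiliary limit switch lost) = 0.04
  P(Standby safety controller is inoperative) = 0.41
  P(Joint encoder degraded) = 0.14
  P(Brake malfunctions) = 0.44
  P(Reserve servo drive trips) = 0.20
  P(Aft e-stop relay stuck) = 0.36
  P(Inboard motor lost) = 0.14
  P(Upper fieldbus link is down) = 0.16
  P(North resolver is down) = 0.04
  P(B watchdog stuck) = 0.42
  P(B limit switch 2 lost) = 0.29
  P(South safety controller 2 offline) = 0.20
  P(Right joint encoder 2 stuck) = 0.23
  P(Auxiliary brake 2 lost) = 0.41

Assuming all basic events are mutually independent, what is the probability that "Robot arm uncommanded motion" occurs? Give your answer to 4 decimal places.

P(Feedback branch fails) [OR] = 1 − (1−0.04) × (1−0.41) × (1−0.14) × (1−0.44) = 0.727222
P(Servo loop lost) [AND] = 0.727222 × 0.20 = 0.145444
P(Safety interlock down) [OR] = 1 − (1−0.36) × (1−0.14) = 0.449600
P(Brake chain inoperative) [AND] = 0.16 × 0.04 = 0.006400
P(E-stop path down) [AND] = 0.29 × 0.20 × 0.23 = 0.013340
P(Controller stage unavailable) [AND] = 0.42 × 0.013340 × 0.41 = 0.002297
P(Robot arm uncommanded motion) [OR] = 1 − (1−0.145444) × (1−0.449600) × (1−0.006400) × (1−0.002297) = 0.533736
Rounded to 4 decimal places: P(Robot arm uncommanded motion) ≈ 0.5337.

0.5337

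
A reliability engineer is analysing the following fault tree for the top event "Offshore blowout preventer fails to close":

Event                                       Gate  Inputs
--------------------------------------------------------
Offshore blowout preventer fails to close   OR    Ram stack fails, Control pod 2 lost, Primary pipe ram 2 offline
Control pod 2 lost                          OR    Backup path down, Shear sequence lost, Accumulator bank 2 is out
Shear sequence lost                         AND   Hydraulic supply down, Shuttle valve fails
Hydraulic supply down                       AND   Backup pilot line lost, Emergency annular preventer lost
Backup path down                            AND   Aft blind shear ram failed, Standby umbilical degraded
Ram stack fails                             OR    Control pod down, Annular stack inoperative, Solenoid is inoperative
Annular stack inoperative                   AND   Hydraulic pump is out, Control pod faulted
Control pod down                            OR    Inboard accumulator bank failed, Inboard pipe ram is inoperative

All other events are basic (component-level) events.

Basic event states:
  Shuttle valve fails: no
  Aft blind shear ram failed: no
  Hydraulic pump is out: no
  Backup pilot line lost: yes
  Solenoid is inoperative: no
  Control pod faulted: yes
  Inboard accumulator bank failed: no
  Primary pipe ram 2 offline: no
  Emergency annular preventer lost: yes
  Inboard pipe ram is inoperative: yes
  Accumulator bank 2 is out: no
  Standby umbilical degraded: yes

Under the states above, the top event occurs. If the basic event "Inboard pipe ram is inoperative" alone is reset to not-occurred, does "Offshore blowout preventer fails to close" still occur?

Counterfactual: set "Inboard pipe ram is inoperative" to not occurred.
Control pod down [OR]: Inboard accumulator bank failed=not, Inboard pipe ram is inoperative=not → no input occurs → does not occur.
Annular stack inoperative [AND]: Hydraulic pump is out=not, Control pod faulted=occurs → not all inputs occur → does not occur.
Ram stack fails [OR]: Control pod down=not, Annular stack inoperative=not, Solenoid is inoperative=not → no input occurs → does not occur.
Backup path down [AND]: Aft blind shear ram failed=not, Standby umbilical degraded=occurs → not all inputs occur → does not occur.
Hydraulic supply down [AND]: Backup pilot line lost=occurs, Emergency annular preventer lost=occurs → all inputs occur → occurs.
Shear sequence lost [AND]: Hydraulic supply down=occurs, Shuttle valve fails=not → not all inputs occur → does not occur.
Control pod 2 lost [OR]: Backup path down=not, Shear sequence lost=not, Accumulator bank 2 is out=not → no input occurs → does not occur.
Offshore blowout preventer fails to close [OR]: Ram stack fails=not, Control pod 2 lost=not, Primary pipe ram 2 offline=not → no input occurs → does not occur.

No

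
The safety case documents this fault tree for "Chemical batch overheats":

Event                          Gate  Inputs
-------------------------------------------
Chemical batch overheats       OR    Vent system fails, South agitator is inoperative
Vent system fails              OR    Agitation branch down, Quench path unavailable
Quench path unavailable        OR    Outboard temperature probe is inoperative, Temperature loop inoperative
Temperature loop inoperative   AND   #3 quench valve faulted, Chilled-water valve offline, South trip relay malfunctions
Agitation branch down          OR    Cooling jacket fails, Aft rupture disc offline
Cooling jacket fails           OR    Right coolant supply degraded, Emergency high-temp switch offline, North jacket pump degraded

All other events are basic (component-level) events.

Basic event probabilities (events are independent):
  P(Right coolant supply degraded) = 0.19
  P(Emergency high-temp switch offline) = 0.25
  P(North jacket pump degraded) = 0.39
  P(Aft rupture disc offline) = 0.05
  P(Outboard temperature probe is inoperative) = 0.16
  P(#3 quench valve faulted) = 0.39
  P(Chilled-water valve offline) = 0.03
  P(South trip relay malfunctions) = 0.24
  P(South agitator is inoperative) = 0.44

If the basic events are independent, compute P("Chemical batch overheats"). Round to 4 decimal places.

0.8349

P(Cooling jacket fails) [OR] = 1 − (1−0.19) × (1−0.25) × (1−0.39) = 0.629425
P(Agitation branch down) [OR] = 1 − (1−0.629425) × (1−0.05) = 0.647954
P(Temperature loop inoperative) [AND] = 0.39 × 0.03 × 0.24 = 0.002808
P(Quench path unavailable) [OR] = 1 − (1−0.16) × (1−0.002808) = 0.162359
P(Vent system fails) [OR] = 1 − (1−0.647954) × (1−0.162359) = 0.705112
P(Chemical batch overheats) [OR] = 1 − (1−0.705112) × (1−0.44) = 0.834863
Rounded to 4 decimal places: P(Chemical batch overheats) ≈ 0.8349.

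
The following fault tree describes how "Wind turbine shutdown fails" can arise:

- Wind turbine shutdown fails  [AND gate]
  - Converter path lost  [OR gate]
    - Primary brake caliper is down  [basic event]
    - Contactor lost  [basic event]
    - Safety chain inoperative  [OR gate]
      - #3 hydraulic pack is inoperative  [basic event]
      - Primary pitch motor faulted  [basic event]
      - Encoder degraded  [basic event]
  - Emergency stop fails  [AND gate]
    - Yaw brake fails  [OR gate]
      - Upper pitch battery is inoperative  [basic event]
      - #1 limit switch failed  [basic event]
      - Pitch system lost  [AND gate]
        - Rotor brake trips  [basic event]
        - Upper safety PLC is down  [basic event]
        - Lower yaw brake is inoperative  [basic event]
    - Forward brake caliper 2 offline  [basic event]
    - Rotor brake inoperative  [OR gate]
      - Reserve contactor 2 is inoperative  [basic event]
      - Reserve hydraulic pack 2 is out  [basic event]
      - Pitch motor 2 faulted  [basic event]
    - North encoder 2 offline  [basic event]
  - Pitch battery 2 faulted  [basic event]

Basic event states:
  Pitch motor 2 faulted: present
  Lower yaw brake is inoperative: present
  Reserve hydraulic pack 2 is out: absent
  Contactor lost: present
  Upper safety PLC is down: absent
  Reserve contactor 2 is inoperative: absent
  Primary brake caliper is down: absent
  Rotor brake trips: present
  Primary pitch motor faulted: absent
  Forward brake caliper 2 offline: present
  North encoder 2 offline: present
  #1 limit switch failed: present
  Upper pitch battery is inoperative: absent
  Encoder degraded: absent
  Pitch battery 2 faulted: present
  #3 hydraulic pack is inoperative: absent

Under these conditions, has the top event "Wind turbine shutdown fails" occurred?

Safety chain inoperative [OR]: #3 hydraulic pack is inoperative=not, Primary pitch motor faulted=not, Encoder degraded=not → no input occurs → does not occur.
Converter path lost [OR]: Primary brake caliper is down=not, Contactor lost=occurs, Safety chain inoperative=not → at least one input occurs → occurs.
Pitch system lost [AND]: Rotor brake trips=occurs, Upper safety PLC is down=not, Lower yaw brake is inoperative=occurs → not all inputs occur → does not occur.
Yaw brake fails [OR]: Upper pitch battery is inoperative=not, #1 limit switch failed=occurs, Pitch system lost=not → at least one input occurs → occurs.
Rotor brake inoperative [OR]: Reserve contactor 2 is inoperative=not, Reserve hydraulic pack 2 is out=not, Pitch motor 2 faulted=occurs → at least one input occurs → occurs.
Emergency stop fails [AND]: Yaw brake fails=occurs, Forward brake caliper 2 offline=occurs, Rotor brake inoperative=occurs, North encoder 2 offline=occurs → all inputs occur → occurs.
Wind turbine shutdown fails [AND]: Converter path lost=occurs, Emergency stop fails=occurs, Pitch battery 2 faulted=occurs → all inputs occur → occurs.

Yes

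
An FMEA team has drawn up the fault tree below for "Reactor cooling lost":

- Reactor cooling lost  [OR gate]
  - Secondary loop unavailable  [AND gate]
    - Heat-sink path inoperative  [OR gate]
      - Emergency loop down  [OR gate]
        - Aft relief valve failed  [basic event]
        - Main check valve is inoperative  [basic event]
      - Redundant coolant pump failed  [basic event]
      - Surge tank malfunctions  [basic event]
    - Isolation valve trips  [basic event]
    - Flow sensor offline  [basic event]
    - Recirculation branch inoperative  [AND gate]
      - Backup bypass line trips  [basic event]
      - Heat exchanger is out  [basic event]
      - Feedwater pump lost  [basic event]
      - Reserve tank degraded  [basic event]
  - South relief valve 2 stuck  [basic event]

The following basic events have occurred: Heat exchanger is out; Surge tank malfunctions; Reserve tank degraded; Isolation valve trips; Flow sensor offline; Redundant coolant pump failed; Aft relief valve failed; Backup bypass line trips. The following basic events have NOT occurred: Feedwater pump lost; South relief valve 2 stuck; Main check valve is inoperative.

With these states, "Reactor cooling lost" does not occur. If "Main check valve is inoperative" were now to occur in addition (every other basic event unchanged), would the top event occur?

No

Counterfactual: set "Main check valve is inoperative" to occurred.
Emergency loop down [OR]: Aft relief valve failed=occurs, Main check valve is inoperative=occurs → at least one input occurs → occurs.
Heat-sink path inoperative [OR]: Emergency loop down=occurs, Redundant coolant pump failed=occurs, Surge tank malfunctions=occurs → at least one input occurs → occurs.
Recirculation branch inoperative [AND]: Backup bypass line trips=occurs, Heat exchanger is out=occurs, Feedwater pump lost=not, Reserve tank degraded=occurs → not all inputs occur → does not occur.
Secondary loop unavailable [AND]: Heat-sink path inoperative=occurs, Isolation valve trips=occurs, Flow sensor offline=occurs, Recirculation branch inoperative=not → not all inputs occur → does not occur.
Reactor cooling lost [OR]: Secondary loop unavailable=not, South relief valve 2 stuck=not → no input occurs → does not occur.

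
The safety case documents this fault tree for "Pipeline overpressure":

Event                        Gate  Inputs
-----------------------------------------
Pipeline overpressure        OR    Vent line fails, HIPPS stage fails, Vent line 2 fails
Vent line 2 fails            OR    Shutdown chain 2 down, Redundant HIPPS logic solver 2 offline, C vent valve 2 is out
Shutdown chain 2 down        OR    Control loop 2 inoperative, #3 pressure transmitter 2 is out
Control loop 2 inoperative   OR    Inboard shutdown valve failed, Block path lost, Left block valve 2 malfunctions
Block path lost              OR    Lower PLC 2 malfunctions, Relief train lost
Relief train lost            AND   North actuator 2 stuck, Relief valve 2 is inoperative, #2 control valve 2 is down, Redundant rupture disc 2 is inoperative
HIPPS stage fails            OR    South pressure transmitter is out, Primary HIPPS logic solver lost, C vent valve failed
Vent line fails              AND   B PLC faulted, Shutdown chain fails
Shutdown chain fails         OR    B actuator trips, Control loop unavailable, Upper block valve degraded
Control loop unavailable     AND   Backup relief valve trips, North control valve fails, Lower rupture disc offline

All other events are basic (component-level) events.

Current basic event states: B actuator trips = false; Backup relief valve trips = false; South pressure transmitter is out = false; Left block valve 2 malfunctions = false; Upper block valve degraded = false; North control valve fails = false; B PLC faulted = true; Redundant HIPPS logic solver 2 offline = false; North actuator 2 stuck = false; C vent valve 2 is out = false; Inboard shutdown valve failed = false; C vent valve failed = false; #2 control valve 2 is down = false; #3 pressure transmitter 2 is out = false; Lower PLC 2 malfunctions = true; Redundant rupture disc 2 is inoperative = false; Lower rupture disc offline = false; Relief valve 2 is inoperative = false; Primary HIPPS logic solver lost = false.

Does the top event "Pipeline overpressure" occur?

Control loop unavailable [AND]: Backup relief valve trips=not, North control valve fails=not, Lower rupture disc offline=not → not all inputs occur → does not occur.
Shutdown chain fails [OR]: B actuator trips=not, Control loop unavailable=not, Upper block valve degraded=not → no input occurs → does not occur.
Vent line fails [AND]: B PLC faulted=occurs, Shutdown chain fails=not → not all inputs occur → does not occur.
HIPPS stage fails [OR]: South pressure transmitter is out=not, Primary HIPPS logic solver lost=not, C vent valve failed=not → no input occurs → does not occur.
Relief train lost [AND]: North actuator 2 stuck=not, Relief valve 2 is inoperative=not, #2 control valve 2 is down=not, Redundant rupture disc 2 is inoperative=not → not all inputs occur → does not occur.
Block path lost [OR]: Lower PLC 2 malfunctions=occurs, Relief train lost=not → at least one input occurs → occurs.
Control loop 2 inoperative [OR]: Inboard shutdown valve failed=not, Block path lost=occurs, Left block valve 2 malfunctions=not → at least one input occurs → occurs.
Shutdown chain 2 down [OR]: Control loop 2 inoperative=occurs, #3 pressure transmitter 2 is out=not → at least one input occurs → occurs.
Vent line 2 fails [OR]: Shutdown chain 2 down=occurs, Redundant HIPPS logic solver 2 offline=not, C vent valve 2 is out=not → at least one input occurs → occurs.
Pipeline overpressure [OR]: Vent line fails=not, HIPPS stage fails=not, Vent line 2 fails=occurs → at least one input occurs → occurs.

Yes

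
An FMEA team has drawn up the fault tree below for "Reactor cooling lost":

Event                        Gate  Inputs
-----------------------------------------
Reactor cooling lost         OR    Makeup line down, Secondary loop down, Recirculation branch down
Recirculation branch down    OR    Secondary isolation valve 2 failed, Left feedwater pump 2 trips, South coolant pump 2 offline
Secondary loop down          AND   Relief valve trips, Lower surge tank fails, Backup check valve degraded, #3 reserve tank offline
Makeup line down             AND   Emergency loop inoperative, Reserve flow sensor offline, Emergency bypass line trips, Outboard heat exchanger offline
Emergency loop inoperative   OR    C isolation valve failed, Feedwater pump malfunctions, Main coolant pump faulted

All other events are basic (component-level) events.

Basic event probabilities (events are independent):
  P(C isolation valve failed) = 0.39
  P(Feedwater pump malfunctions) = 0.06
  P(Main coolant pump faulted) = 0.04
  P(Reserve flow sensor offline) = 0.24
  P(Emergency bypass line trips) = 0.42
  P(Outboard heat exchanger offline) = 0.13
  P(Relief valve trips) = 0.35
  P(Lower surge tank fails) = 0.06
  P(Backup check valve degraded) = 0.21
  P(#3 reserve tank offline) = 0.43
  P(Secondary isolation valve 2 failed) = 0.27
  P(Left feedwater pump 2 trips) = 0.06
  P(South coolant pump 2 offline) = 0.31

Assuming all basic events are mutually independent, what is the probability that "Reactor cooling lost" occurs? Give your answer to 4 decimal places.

0.5302

P(Emergency loop inoperative) [OR] = 1 − (1−0.39) × (1−0.06) × (1−0.04) = 0.449536
P(Makeup line down) [AND] = 0.449536 × 0.24 × 0.42 × 0.13 = 0.005891
P(Secondary loop down) [AND] = 0.35 × 0.06 × 0.21 × 0.43 = 0.001896
P(Recirculation branch down) [OR] = 1 − (1−0.27) × (1−0.06) × (1−0.31) = 0.526522
P(Reactor cooling lost) [OR] = 1 − (1−0.005891) × (1−0.001896) × (1−0.526522) = 0.530204
Rounded to 4 decimal places: P(Reactor cooling lost) ≈ 0.5302.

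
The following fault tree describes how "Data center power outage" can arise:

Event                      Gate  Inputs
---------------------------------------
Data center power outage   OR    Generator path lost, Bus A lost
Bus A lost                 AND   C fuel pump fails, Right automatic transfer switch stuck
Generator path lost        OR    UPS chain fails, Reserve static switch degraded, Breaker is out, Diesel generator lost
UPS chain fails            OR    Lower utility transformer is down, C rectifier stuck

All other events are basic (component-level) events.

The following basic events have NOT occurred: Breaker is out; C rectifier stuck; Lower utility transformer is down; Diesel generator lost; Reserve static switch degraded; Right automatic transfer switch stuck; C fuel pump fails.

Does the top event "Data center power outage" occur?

UPS chain fails [OR]: Lower utility transformer is down=not, C rectifier stuck=not → no input occurs → does not occur.
Generator path lost [OR]: UPS chain fails=not, Reserve static switch degraded=not, Breaker is out=not, Diesel generator lost=not → no input occurs → does not occur.
Bus A lost [AND]: C fuel pump fails=not, Right automatic transfer switch stuck=not → not all inputs occur → does not occur.
Data center power outage [OR]: Generator path lost=not, Bus A lost=not → no input occurs → does not occur.

No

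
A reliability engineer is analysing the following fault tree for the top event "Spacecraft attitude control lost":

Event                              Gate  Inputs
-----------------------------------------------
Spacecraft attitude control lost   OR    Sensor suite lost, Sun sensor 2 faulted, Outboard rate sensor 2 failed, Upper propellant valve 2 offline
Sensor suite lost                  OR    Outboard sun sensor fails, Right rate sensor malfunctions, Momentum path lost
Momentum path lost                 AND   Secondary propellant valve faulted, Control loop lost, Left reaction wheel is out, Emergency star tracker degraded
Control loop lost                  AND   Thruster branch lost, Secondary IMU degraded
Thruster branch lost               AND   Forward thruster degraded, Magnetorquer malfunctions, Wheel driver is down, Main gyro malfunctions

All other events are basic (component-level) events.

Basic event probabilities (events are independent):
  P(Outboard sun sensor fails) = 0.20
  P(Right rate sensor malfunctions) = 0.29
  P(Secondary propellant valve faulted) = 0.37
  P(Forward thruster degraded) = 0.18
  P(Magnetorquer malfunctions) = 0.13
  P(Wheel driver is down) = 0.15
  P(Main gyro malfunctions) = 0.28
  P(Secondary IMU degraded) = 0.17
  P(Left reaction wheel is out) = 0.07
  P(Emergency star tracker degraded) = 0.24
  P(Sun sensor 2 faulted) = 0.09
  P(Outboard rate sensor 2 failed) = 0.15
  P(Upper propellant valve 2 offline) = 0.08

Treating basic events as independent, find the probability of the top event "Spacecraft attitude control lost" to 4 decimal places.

0.5958

P(Thruster branch lost) [AND] = 0.18 × 0.13 × 0.15 × 0.28 = 0.000983
P(Control loop lost) [AND] = 0.000983 × 0.17 = 0.000167
P(Momentum path lost) [AND] = 0.37 × 0.000167 × 0.07 × 0.24 = 0.000001
P(Sensor suite lost) [OR] = 1 − (1−0.20) × (1−0.29) × (1−0.000001) = 0.432001
P(Spacecraft attitude control lost) [OR] = 1 − (1−0.432001) × (1−0.09) × (1−0.15) × (1−0.08) = 0.595801
Rounded to 4 decimal places: P(Spacecraft attitude control lost) ≈ 0.5958.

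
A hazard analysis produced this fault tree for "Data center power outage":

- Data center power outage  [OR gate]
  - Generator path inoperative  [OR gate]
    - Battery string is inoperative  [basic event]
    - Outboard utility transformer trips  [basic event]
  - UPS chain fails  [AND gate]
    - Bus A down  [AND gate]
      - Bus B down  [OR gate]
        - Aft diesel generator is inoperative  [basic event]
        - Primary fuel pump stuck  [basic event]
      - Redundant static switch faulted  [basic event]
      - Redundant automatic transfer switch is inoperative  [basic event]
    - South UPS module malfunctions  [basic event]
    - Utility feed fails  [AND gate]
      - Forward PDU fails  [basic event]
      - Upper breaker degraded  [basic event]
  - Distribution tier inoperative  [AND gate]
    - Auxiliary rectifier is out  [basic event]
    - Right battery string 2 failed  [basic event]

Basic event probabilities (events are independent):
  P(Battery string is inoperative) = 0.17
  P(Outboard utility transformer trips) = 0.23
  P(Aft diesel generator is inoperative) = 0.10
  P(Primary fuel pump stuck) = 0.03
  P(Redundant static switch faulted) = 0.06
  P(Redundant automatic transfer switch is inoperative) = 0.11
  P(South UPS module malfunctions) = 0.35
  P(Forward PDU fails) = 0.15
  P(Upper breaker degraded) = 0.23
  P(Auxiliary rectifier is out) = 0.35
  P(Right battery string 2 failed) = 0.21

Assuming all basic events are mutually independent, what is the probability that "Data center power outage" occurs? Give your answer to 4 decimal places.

0.4079

P(Generator path inoperative) [OR] = 1 − (1−0.17) × (1−0.23) = 0.360900
P(Bus B down) [OR] = 1 − (1−0.10) × (1−0.03) = 0.127000
P(Bus A down) [AND] = 0.127000 × 0.06 × 0.11 = 0.000838
P(Utility feed fails) [AND] = 0.15 × 0.23 = 0.034500
P(UPS chain fails) [AND] = 0.000838 × 0.35 × 0.034500 = 0.000010
P(Distribution tier inoperative) [AND] = 0.35 × 0.21 = 0.073500
P(Data center power outage) [OR] = 1 − (1−0.360900) × (1−0.000010) × (1−0.073500) = 0.407880
Rounded to 4 decimal places: P(Data center power outage) ≈ 0.4079.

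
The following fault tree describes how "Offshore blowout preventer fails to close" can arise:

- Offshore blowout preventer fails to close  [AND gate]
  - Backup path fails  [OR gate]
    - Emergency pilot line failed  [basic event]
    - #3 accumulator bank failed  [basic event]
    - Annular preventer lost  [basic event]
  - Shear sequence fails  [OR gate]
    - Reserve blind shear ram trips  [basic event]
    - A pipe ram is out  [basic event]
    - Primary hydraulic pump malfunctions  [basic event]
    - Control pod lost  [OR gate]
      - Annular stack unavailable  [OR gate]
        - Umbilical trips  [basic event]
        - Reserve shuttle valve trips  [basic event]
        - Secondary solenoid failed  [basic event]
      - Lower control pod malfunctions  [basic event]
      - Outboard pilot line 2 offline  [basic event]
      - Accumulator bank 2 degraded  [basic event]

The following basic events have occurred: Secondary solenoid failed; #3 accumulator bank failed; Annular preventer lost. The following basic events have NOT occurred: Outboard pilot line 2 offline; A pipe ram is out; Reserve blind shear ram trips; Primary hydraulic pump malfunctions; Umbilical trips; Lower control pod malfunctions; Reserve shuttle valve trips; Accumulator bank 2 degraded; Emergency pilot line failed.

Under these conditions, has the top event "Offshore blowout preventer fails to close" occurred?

Yes

Backup path fails [OR]: Emergency pilot line failed=not, #3 accumulator bank failed=occurs, Annular preventer lost=occurs → at least one input occurs → occurs.
Annular stack unavailable [OR]: Umbilical trips=not, Reserve shuttle valve trips=not, Secondary solenoid failed=occurs → at least one input occurs → occurs.
Control pod lost [OR]: Annular stack unavailable=occurs, Lower control pod malfunctions=not, Outboard pilot line 2 offline=not, Accumulator bank 2 degraded=not → at least one input occurs → occurs.
Shear sequence fails [OR]: Reserve blind shear ram trips=not, A pipe ram is out=not, Primary hydraulic pump malfunctions=not, Control pod lost=occurs → at least one input occurs → occurs.
Offshore blowout preventer fails to close [AND]: Backup path fails=occurs, Shear sequence fails=occurs → all inputs occur → occurs.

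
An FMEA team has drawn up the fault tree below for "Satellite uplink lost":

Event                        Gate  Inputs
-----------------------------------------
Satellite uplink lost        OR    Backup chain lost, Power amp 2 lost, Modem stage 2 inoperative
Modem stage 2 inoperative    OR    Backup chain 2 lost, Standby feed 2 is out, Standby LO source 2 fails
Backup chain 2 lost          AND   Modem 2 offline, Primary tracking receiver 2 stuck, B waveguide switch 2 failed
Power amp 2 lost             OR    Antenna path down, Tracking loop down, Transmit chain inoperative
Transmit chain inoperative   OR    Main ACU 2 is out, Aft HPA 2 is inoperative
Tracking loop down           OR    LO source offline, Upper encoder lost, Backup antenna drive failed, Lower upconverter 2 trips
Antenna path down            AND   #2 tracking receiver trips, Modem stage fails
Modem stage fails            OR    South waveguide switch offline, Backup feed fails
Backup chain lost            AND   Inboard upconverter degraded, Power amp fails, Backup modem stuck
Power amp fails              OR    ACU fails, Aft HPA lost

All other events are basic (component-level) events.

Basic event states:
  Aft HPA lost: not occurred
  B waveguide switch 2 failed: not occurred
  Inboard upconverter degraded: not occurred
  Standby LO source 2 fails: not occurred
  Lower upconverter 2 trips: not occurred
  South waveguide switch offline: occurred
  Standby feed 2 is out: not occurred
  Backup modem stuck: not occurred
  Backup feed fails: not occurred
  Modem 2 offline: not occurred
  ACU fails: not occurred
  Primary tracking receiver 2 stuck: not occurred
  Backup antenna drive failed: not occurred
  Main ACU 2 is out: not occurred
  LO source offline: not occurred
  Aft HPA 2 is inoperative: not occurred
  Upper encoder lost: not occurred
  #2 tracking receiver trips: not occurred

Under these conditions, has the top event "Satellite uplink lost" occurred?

Power amp fails [OR]: ACU fails=not, Aft HPA lost=not → no input occurs → does not occur.
Backup chain lost [AND]: Inboard upconverter degraded=not, Power amp fails=not, Backup modem stuck=not → not all inputs occur → does not occur.
Modem stage fails [OR]: South waveguide switch offline=occurs, Backup feed fails=not → at least one input occurs → occurs.
Antenna path down [AND]: #2 tracking receiver trips=not, Modem stage fails=occurs → not all inputs occur → does not occur.
Tracking loop down [OR]: LO source offline=not, Upper encoder lost=not, Backup antenna drive failed=not, Lower upconverter 2 trips=not → no input occurs → does not occur.
Transmit chain inoperative [OR]: Main ACU 2 is out=not, Aft HPA 2 is inoperative=not → no input occurs → does not occur.
Power amp 2 lost [OR]: Antenna path down=not, Tracking loop down=not, Transmit chain inoperative=not → no input occurs → does not occur.
Backup chain 2 lost [AND]: Modem 2 offline=not, Primary tracking receiver 2 stuck=not, B waveguide switch 2 failed=not → not all inputs occur → does not occur.
Modem stage 2 inoperative [OR]: Backup chain 2 lost=not, Standby feed 2 is out=not, Standby LO source 2 fails=not → no input occurs → does not occur.
Satellite uplink lost [OR]: Backup chain lost=not, Power amp 2 lost=not, Modem stage 2 inoperative=not → no input occurs → does not occur.

No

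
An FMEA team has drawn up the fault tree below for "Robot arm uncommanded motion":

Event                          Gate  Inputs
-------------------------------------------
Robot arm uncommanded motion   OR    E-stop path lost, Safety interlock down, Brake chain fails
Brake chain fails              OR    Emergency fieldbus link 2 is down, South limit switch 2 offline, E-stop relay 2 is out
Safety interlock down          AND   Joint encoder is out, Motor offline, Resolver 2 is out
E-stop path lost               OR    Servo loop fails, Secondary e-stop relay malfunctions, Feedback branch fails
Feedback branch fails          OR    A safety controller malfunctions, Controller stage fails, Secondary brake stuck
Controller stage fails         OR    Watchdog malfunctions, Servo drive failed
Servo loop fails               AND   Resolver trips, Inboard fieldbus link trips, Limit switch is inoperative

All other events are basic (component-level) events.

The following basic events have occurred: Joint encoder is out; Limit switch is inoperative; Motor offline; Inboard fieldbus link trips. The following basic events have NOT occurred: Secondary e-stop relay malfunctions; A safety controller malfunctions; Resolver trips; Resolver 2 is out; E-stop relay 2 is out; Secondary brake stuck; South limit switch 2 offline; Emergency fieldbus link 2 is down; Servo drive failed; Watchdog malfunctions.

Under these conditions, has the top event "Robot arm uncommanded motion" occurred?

Servo loop fails [AND]: Resolver trips=not, Inboard fieldbus link trips=occurs, Limit switch is inoperative=occurs → not all inputs occur → does not occur.
Controller stage fails [OR]: Watchdog malfunctions=not, Servo drive failed=not → no input occurs → does not occur.
Feedback branch fails [OR]: A safety controller malfunctions=not, Controller stage fails=not, Secondary brake stuck=not → no input occurs → does not occur.
E-stop path lost [OR]: Servo loop fails=not, Secondary e-stop relay malfunctions=not, Feedback branch fails=not → no input occurs → does not occur.
Safety interlock down [AND]: Joint encoder is out=occurs, Motor offline=occurs, Resolver 2 is out=not → not all inputs occur → does not occur.
Brake chain fails [OR]: Emergency fieldbus link 2 is down=not, South limit switch 2 offline=not, E-stop relay 2 is out=not → no input occurs → does not occur.
Robot arm uncommanded motion [OR]: E-stop path lost=not, Safety interlock down=not, Brake chain fails=not → no input occurs → does not occur.

No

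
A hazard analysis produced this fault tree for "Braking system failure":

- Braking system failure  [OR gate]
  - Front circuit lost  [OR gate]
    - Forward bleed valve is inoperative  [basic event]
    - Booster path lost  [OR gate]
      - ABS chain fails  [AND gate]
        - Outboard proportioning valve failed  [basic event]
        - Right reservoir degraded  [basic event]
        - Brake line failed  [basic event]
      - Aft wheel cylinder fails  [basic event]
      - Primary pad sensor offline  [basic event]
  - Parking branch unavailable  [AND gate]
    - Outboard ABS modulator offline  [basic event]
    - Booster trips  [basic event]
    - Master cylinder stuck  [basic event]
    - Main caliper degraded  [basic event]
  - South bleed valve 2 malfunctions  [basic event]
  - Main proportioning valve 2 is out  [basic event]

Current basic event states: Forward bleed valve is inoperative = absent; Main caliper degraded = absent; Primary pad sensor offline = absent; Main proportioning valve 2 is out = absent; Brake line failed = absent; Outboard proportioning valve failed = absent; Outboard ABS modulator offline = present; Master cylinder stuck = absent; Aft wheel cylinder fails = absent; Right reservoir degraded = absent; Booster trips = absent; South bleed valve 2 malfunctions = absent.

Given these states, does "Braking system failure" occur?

No

ABS chain fails [AND]: Outboard proportioning valve failed=not, Right reservoir degraded=not, Brake line failed=not → not all inputs occur → does not occur.
Booster path lost [OR]: ABS chain fails=not, Aft wheel cylinder fails=not, Primary pad sensor offline=not → no input occurs → does not occur.
Front circuit lost [OR]: Forward bleed valve is inoperative=not, Booster path lost=not → no input occurs → does not occur.
Parking branch unavailable [AND]: Outboard ABS modulator offline=occurs, Booster trips=not, Master cylinder stuck=not, Main caliper degraded=not → not all inputs occur → does not occur.
Braking system failure [OR]: Front circuit lost=not, Parking branch unavailable=not, South bleed valve 2 malfunctions=not, Main proportioning valve 2 is out=not → no input occurs → does not occur.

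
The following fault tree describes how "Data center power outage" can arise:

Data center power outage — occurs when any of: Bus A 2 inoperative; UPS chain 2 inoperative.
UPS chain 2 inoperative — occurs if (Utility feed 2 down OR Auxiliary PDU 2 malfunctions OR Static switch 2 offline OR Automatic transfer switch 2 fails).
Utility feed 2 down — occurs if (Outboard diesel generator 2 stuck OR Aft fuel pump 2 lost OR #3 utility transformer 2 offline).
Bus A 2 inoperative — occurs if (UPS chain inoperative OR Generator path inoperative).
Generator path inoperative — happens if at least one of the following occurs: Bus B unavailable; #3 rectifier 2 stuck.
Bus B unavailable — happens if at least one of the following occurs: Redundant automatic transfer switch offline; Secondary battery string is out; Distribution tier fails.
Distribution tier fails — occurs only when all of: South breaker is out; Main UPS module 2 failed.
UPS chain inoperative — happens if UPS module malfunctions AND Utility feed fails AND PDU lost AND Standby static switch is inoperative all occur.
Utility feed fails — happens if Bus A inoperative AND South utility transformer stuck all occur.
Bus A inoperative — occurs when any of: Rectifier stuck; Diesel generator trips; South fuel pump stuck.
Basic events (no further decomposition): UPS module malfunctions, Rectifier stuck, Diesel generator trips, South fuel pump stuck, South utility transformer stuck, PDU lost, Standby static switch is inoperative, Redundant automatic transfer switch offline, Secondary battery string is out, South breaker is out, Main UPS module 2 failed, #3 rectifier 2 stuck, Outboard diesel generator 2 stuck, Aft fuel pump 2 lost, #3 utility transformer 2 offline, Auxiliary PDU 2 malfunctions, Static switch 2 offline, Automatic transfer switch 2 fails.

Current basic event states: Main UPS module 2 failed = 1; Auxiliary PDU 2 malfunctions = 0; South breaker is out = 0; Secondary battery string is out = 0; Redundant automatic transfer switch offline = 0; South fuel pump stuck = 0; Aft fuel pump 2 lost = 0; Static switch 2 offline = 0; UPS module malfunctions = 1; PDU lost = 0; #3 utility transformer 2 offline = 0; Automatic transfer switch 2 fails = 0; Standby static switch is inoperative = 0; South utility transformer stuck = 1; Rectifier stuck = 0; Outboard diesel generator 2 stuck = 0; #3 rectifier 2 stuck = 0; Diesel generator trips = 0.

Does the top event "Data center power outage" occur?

Bus A inoperative [OR]: Rectifier stuck=not, Diesel generator trips=not, South fuel pump stuck=not → no input occurs → does not occur.
Utility feed fails [AND]: Bus A inoperative=not, South utility transformer stuck=occurs → not all inputs occur → does not occur.
UPS chain inoperative [AND]: UPS module malfunctions=occurs, Utility feed fails=not, PDU lost=not, Standby static switch is inoperative=not → not all inputs occur → does not occur.
Distribution tier fails [AND]: South breaker is out=not, Main UPS module 2 failed=occurs → not all inputs occur → does not occur.
Bus B unavailable [OR]: Redundant automatic transfer switch offline=not, Secondary battery string is out=not, Distribution tier fails=not → no input occurs → does not occur.
Generator path inoperative [OR]: Bus B unavailable=not, #3 rectifier 2 stuck=not → no input occurs → does not occur.
Bus A 2 inoperative [OR]: UPS chain inoperative=not, Generator path inoperative=not → no input occurs → does not occur.
Utility feed 2 down [OR]: Outboard diesel generator 2 stuck=not, Aft fuel pump 2 lost=not, #3 utility transformer 2 offline=not → no input occurs → does not occur.
UPS chain 2 inoperative [OR]: Utility feed 2 down=not, Auxiliary PDU 2 malfunctions=not, Static switch 2 offline=not, Automatic transfer switch 2 fails=not → no input occurs → does not occur.
Data center power outage [OR]: Bus A 2 inoperative=not, UPS chain 2 inoperative=not → no input occurs → does not occur.

No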